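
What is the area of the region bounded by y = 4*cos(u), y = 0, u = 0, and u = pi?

The difference (4*cos(u)) - (0) = 4*cos(u) changes sign at u = pi/2 inside [0, pi], so split the integral there.
∫[0,pi/2] (4*cos(u)) du = 4.
∫[pi/2,pi] (4*cos(u)) du = -4; the area of that piece is 4.
Total area = 4 + 4 = 8.

8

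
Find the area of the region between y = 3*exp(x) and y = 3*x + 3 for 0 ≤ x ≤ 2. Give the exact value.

-15 + 3*exp(2)

On [0, 2], (3*exp(x)) - (3*x + 3) = -3*x + 3*exp(x) - 3 is ≥ 0 throughout, so the area is a single integral of |-3*x + 3*exp(x) - 3|.
∫[0,2] (-3*x + 3*exp(x) - 3) dx = -15 + 3*exp(2).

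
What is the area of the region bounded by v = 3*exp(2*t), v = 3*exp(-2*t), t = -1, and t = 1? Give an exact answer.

-6 + 3*exp(-2) + 3*exp(2)

The difference (3*exp(2*t)) - (3*exp(-2*t)) = 3*exp(2*t) - 3*exp(-2*t) changes sign at t = 0 inside [-1, 1], so split the integral there.
∫[-1,0] (3*exp(2*t) - 3*exp(-2*t)) dt = -3*exp(2)/2 - 3*exp(-2)/2 + 3; the area of that piece is -3 + 3*exp(-2)/2 + 3*exp(2)/2.
∫[0,1] (3*exp(2*t) - 3*exp(-2*t)) dt = -3 + 3*exp(-2)/2 + 3*exp(2)/2.
Total area = (-3 + 3*exp(-2)/2 + 3*exp(2)/2) + (-3 + 3*exp(-2)/2 + 3*exp(2)/2) = -6 + 3*exp(-2) + 3*exp(2).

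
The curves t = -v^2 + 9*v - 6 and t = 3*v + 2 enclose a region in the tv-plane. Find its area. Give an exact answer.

Both boundary curves give t as a function of v, so integrate with respect to v. Setting them equal: -v^2 + 6*v - 8 = 0, i.e. -(v - 4)*(v - 2) = 0, so they meet at v = 2, 4.
For v in [2, 4], t = -v^2 + 9*v - 6 is on the right; area = ∫[2,4] (-v^2 + 6*v - 8) dv = 4/3.

4/3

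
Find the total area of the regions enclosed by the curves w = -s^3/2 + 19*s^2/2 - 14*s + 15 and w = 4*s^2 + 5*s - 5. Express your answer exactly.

37/24

Set the curves equal: -s^3/2 + 19*s^2/2 - 14*s + 15 = 4*s^2 + 5*s - 5, so -s^3/2 + 11*s^2/2 - 19*s + 20 = 0, which factors as -(s - 5)*(s - 4)*(s - 2)/2 = 0. The curves meet at s = 2, 4, 5.
On [2, 4], w = 4*s^2 + 5*s - 5 is on top; that piece has area ∫[2,4] (-(-s^3/2 + 11*s^2/2 - 19*s + 20)) ds = 4/3.
On [4, 5], w = -s^3/2 + 19*s^2/2 - 14*s + 15 is on top; that piece has area ∫[4,5] (-s^3/2 + 11*s^2/2 - 19*s + 20) ds = 5/24.
Total enclosed area = 4/3 + 5/24 = 37/24.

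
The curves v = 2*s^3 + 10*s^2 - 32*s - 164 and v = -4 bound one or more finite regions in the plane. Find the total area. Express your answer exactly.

Set the curves equal: 2*s^3 + 10*s^2 - 32*s - 164 = -4, so 2*s^3 + 10*s^2 - 32*s - 160 = 0, which factors as 2*(s - 4)*(s + 4)*(s + 5) = 0. The curves meet at s = -5, -4, 4.
On [-5, -4], v = 2*s^3 + 10*s^2 - 32*s - 164 is on top; that piece has area ∫[-5,-4] (2*s^3 + 10*s^2 - 32*s - 160) ds = 17/6.
On [-4, 4], v = -4 is on top; that piece has area ∫[-4,4] (-(2*s^3 + 10*s^2 - 32*s - 160)) ds = 2560/3.
Total enclosed area = 17/6 + 2560/3 = 5137/6.

5137/6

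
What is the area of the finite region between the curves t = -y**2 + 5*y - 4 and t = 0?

Both boundary curves give t as a function of y, so integrate with respect to y. Setting them equal: -y**2 + 5*y - 4 = 0, i.e. -(y - 4)*(y - 1) = 0, so they meet at y = 1, 4.
For y in [1, 4], t = -y**2 + 5*y - 4 is on the right; area = ∫[1,4] (-y**2 + 5*y - 4) dy = 9/2.

9/2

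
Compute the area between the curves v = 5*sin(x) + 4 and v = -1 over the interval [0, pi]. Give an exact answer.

On [0, pi], (5*sin(x) + 4) - (-1) = 5*sin(x) + 5 is ≥ 0 throughout, so the area is a single integral of |5*sin(x) + 5|.
∫[0,pi] (5*sin(x) + 5) dx = 10 + 5*pi.

10 + 5*pi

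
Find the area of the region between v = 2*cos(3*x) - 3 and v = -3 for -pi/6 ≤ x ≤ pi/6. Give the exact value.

On [-pi/6, pi/6], (2*cos(3*x) - 3) - (-3) = 2*cos(3*x) is ≥ 0 throughout, so the area is a single integral of |2*cos(3*x)|.
∫[-pi/6,pi/6] (2*cos(3*x)) dx = 4/3.

4/3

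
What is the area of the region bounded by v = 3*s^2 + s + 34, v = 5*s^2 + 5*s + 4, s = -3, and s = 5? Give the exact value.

The difference (3*s^2 + s + 34) - (5*s^2 + 5*s + 4) = -2*s^2 - 4*s + 30 changes sign at s = 3 inside [-3, 5], so split the integral there.
∫[-3,3] (-2*s^2 - 4*s + 30) ds = 144.
∫[3,5] (-2*s^2 - 4*s + 30) ds = -112/3; the area of that piece is 112/3.
Total area = 144 + 112/3 = 544/3.

544/3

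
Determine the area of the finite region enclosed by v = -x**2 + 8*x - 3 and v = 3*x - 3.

125/6

Set the curves equal: -x**2 + 8*x - 3 = 3*x - 3, so -x**2 + 5*x = 0, which factors as -x*(x - 5) = 0. The curves meet at x = 0, 5.
On [0, 5], v = -x**2 + 8*x - 3 is on top; that piece has area ∫[0,5] (-x**2 + 5*x) dx = 125/6.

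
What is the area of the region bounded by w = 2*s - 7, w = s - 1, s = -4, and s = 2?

On [-4, 2], (2*s - 7) - (s - 1) = s - 6 is ≤ 0 throughout, so the area is a single integral of |s - 6|.
∫[-4,2] (s - 6) ds = -42; the area of that piece is 42.

42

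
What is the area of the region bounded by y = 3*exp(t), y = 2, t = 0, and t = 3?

On [0, 3], (3*exp(t)) - (2) = 3*exp(t) - 2 is ≥ 0 throughout, so the area is a single integral of |3*exp(t) - 2|.
∫[0,3] (3*exp(t) - 2) dt = -9 + 3*exp(3).

-9 + 3*exp(3)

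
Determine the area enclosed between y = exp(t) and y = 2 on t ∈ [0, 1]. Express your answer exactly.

The difference (exp(t)) - (2) = exp(t) - 2 changes sign at t = log(2) inside [0, 1], so split the integral there.
∫[0,log(2)] (exp(t) - 2) dt = 1 - log(4); the area of that piece is -1 + log(4).
∫[log(2),1] (exp(t) - 2) dt = -4 + 2*log(2) + exp(1).
Total area = (-1 + log(4)) + (-4 + 2*log(2) + exp(1)) = -5 + exp(1) + 4*log(2).

-5 + exp(1) + 4*log(2)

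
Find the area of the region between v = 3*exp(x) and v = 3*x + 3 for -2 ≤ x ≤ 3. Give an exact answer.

On [-2, 3], (3*exp(x)) - (3*x + 3) = -3*x + 3*exp(x) - 3 is ≥ 0 throughout, so the area is a single integral of |-3*x + 3*exp(x) - 3|.
∫[-2,3] (-3*x + 3*exp(x) - 3) dx = -45/2 - 3*exp(-2) + 3*exp(3).

-45/2 - 3*exp(-2) + 3*exp(3)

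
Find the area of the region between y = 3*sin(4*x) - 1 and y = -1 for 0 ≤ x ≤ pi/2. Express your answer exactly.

3

The difference (3*sin(4*x) - 1) - (-1) = 3*sin(4*x) changes sign at x = pi/4 inside [0, pi/2], so split the integral there.
∫[0,pi/4] (3*sin(4*x)) dx = 3/2.
∫[pi/4,pi/2] (3*sin(4*x)) dx = -3/2; the area of that piece is 3/2.
Total area = 3/2 + 3/2 = 3.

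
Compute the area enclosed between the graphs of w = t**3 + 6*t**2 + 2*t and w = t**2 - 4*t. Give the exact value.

37/12

Set the curves equal: t**3 + 6*t**2 + 2*t = t**2 - 4*t, so t**3 + 5*t**2 + 6*t = 0, which factors as t*(t + 2)*(t + 3) = 0. The curves meet at t = -3, -2, 0.
On [-3, -2], w = t**3 + 6*t**2 + 2*t is on top; that piece has area ∫[-3,-2] (t**3 + 5*t**2 + 6*t) dt = 5/12.
On [-2, 0], w = t**2 - 4*t is on top; that piece has area ∫[-2,0] (-(t**3 + 5*t**2 + 6*t)) dt = 8/3.
Total enclosed area = 5/12 + 8/3 = 37/12.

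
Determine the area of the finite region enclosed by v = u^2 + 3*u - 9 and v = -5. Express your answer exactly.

125/6

Set the curves equal: u^2 + 3*u - 9 = -5, so u^2 + 3*u - 4 = 0, which factors as (u - 1)*(u + 4) = 0. The curves meet at u = -4, 1.
On [-4, 1], v = -5 is on top; that piece has area ∫[-4,1] (-(u^2 + 3*u - 4)) du = 125/6.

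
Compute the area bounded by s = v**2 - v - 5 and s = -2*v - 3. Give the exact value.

Both boundary curves give s as a function of v, so integrate with respect to v. Setting them equal: v**2 + v - 2 = 0, i.e. (v - 1)*(v + 2) = 0, so they meet at v = -2, 1.
For v in [-2, 1], s = v**2 - v - 5 is on the left; area = ∫[-2,1] (-(v**2 + v - 2)) dv = 9/2.

9/2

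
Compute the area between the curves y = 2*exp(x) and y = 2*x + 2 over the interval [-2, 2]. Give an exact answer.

On [-2, 2], (2*exp(x)) - (2*x + 2) = -2*x + 2*exp(x) - 2 is ≥ 0 throughout, so the area is a single integral of |-2*x + 2*exp(x) - 2|.
∫[-2,2] (-2*x + 2*exp(x) - 2) dx = -8 - 2*exp(-2) + 2*exp(2).

-8 - 2*exp(-2) + 2*exp(2)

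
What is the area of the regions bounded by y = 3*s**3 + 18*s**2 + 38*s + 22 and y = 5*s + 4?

Set the curves equal: 3*s**3 + 18*s**2 + 38*s + 22 = 5*s + 4, so 3*s**3 + 18*s**2 + 33*s + 18 = 0, which factors as 3*(s + 1)*(s + 2)*(s + 3) = 0. The curves meet at s = -3, -2, -1.
On [-3, -2], y = 3*s**3 + 18*s**2 + 38*s + 22 is on top; that piece has area ∫[-3,-2] (3*s**3 + 18*s**2 + 33*s + 18) ds = 3/4.
On [-2, -1], y = 5*s + 4 is on top; that piece has area ∫[-2,-1] (-(3*s**3 + 18*s**2 + 33*s + 18)) ds = 3/4.
Total enclosed area = 3/4 + 3/4 = 3/2.

3/2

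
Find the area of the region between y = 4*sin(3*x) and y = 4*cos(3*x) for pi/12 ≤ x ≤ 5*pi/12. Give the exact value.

8*sqrt(2)/3

On [pi/12, 5*pi/12], (4*sin(3*x)) - (4*cos(3*x)) = 4*sin(3*x) - 4*cos(3*x) is ≥ 0 throughout, so the area is a single integral of |4*sin(3*x) - 4*cos(3*x)|.
∫[pi/12,5*pi/12] (4*sin(3*x) - 4*cos(3*x)) dx = 8*sqrt(2)/3.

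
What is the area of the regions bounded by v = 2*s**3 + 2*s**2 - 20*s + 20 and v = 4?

443/3

Set the curves equal: 2*s**3 + 2*s**2 - 20*s + 20 = 4, so 2*s**3 + 2*s**2 - 20*s + 16 = 0, which factors as 2*(s - 2)*(s - 1)*(s + 4) = 0. The curves meet at s = -4, 1, 2.
On [-4, 1], v = 2*s**3 + 2*s**2 - 20*s + 20 is on top; that piece has area ∫[-4,1] (2*s**3 + 2*s**2 - 20*s + 16) ds = 875/6.
On [1, 2], v = 4 is on top; that piece has area ∫[1,2] (-(2*s**3 + 2*s**2 - 20*s + 16)) ds = 11/6.
Total enclosed area = 875/6 + 11/6 = 443/3.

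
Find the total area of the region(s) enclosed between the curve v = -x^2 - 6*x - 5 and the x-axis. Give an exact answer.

32/3

The curve meets the x-axis where -x^2 - 6*x - 5 = 0, i.e. -(x + 1)*(x + 5) = 0, at x = -5, -1.
On [-5, -1] the curve lies above the axis; ∫[-5,-1] (-x^2 - 6*x - 5) dx = 32/3, giving area 32/3.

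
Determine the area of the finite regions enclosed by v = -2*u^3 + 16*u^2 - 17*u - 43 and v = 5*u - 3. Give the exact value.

443/3

Set the curves equal: -2*u^3 + 16*u^2 - 17*u - 43 = 5*u - 3, so -2*u^3 + 16*u^2 - 22*u - 40 = 0, which factors as -2*(u - 5)*(u - 4)*(u + 1) = 0. The curves meet at u = -1, 4, 5.
On [-1, 4], v = 5*u - 3 is on top; that piece has area ∫[-1,4] (-(-2*u^3 + 16*u^2 - 22*u - 40)) du = 875/6.
On [4, 5], v = -2*u^3 + 16*u^2 - 17*u - 43 is on top; that piece has area ∫[4,5] (-2*u^3 + 16*u^2 - 22*u - 40) du = 11/6.
Total enclosed area = 875/6 + 11/6 = 443/3.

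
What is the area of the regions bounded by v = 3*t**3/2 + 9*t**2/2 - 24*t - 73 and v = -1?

Set the curves equal: 3*t**3/2 + 9*t**2/2 - 24*t - 73 = -1, so 3*t**3/2 + 9*t**2/2 - 24*t - 72 = 0, which factors as 3*(t - 4)*(t + 3)*(t + 4)/2 = 0. The curves meet at t = -4, -3, 4.
On [-4, -3], v = 3*t**3/2 + 9*t**2/2 - 24*t - 73 is on top; that piece has area ∫[-4,-3] (3*t**3/2 + 9*t**2/2 - 24*t - 72) dt = 15/8.
On [-3, 4], v = -1 is on top; that piece has area ∫[-3,4] (-(3*t**3/2 + 9*t**2/2 - 24*t - 72)) dt = 3087/8.
Total enclosed area = 15/8 + 3087/8 = 1551/4.

1551/4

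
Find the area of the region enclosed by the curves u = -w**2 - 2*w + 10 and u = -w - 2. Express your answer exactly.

Both boundary curves give u as a function of w, so integrate with respect to w. Setting them equal: -w**2 - w + 12 = 0, i.e. -(w - 3)*(w + 4) = 0, so they meet at w = -4, 3.
For w in [-4, 3], u = -w**2 - 2*w + 10 is on the right; area = ∫[-4,3] (-w**2 - w + 12) dw = 343/6.

343/6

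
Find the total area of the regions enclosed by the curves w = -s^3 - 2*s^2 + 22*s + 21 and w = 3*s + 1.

2521/12

Set the curves equal: -s^3 - 2*s^2 + 22*s + 21 = 3*s + 1, so -s^3 - 2*s^2 + 19*s + 20 = 0, which factors as -(s - 4)*(s + 1)*(s + 5) = 0. The curves meet at s = -5, -1, 4.
On [-5, -1], w = 3*s + 1 is on top; that piece has area ∫[-5,-1] (-(-s^3 - 2*s^2 + 19*s + 20)) ds = 224/3.
On [-1, 4], w = -s^3 - 2*s^2 + 22*s + 21 is on top; that piece has area ∫[-1,4] (-s^3 - 2*s^2 + 19*s + 20) ds = 1625/12.
Total enclosed area = 224/3 + 1625/12 = 2521/12.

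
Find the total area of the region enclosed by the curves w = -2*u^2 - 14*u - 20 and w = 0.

9

Set the curves equal: -2*u^2 - 14*u - 20 = 0, so -2*u^2 - 14*u - 20 = 0, which factors as -2*(u + 2)*(u + 5) = 0. The curves meet at u = -5, -2.
On [-5, -2], w = -2*u^2 - 14*u - 20 is on top; that piece has area ∫[-5,-2] (-2*u^2 - 14*u - 20) du = 9.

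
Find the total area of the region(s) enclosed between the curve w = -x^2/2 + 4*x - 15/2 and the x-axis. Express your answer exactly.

The curve meets the x-axis where -x^2/2 + 4*x - 15/2 = 0, i.e. -(x - 5)*(x - 3)/2 = 0, at x = 3, 5.
On [3, 5] the curve lies above the axis; ∫[3,5] (-x^2/2 + 4*x - 15/2) dx = 2/3, giving area 2/3.

2/3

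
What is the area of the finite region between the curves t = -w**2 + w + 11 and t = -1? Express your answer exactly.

Both boundary curves give t as a function of w, so integrate with respect to w. Setting them equal: -w**2 + w + 12 = 0, i.e. -(w - 4)*(w + 3) = 0, so they meet at w = -3, 4.
For w in [-3, 4], t = -w**2 + w + 11 is on the right; area = ∫[-3,4] (-w**2 + w + 12) dw = 343/6.

343/6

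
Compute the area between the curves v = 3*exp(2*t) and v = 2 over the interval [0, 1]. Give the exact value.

-7/2 + 3*exp(2)/2

On [0, 1], (3*exp(2*t)) - (2) = 3*exp(2*t) - 2 is ≥ 0 throughout, so the area is a single integral of |3*exp(2*t) - 2|.
∫[0,1] (3*exp(2*t) - 2) dt = -7/2 + 3*exp(2)/2.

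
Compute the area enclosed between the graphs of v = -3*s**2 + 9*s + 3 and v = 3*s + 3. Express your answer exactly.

Set the curves equal: -3*s**2 + 9*s + 3 = 3*s + 3, so -3*s**2 + 6*s = 0, which factors as -3*s*(s - 2) = 0. The curves meet at s = 0, 2.
On [0, 2], v = -3*s**2 + 9*s + 3 is on top; that piece has area ∫[0,2] (-3*s**2 + 6*s) ds = 4.

4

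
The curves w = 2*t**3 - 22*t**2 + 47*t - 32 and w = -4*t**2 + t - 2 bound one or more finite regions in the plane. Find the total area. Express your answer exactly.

16

Set the curves equal: 2*t**3 - 22*t**2 + 47*t - 32 = -4*t**2 + t - 2, so 2*t**3 - 18*t**2 + 46*t - 30 = 0, which factors as 2*(t - 5)*(t - 3)*(t - 1) = 0. The curves meet at t = 1, 3, 5.
On [1, 3], w = 2*t**3 - 22*t**2 + 47*t - 32 is on top; that piece has area ∫[1,3] (2*t**3 - 18*t**2 + 46*t - 30) dt = 8.
On [3, 5], w = -4*t**2 + t - 2 is on top; that piece has area ∫[3,5] (-(2*t**3 - 18*t**2 + 46*t - 30)) dt = 8.
Total enclosed area = 8 + 8 = 16.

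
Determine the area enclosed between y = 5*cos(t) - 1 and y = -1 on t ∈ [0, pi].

The difference (5*cos(t) - 1) - (-1) = 5*cos(t) changes sign at t = pi/2 inside [0, pi], so split the integral there.
∫[0,pi/2] (5*cos(t)) dt = 5.
∫[pi/2,pi] (5*cos(t)) dt = -5; the area of that piece is 5.
Total area = 5 + 5 = 10.

10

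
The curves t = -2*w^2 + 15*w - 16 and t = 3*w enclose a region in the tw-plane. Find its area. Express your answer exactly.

Both boundary curves give t as a function of w, so integrate with respect to w. Setting them equal: -2*w^2 + 12*w - 16 = 0, i.e. -2*(w - 4)*(w - 2) = 0, so they meet at w = 2, 4.
For w in [2, 4], t = -2*w^2 + 15*w - 16 is on the right; area = ∫[2,4] (-2*w^2 + 12*w - 16) dw = 8/3.

8/3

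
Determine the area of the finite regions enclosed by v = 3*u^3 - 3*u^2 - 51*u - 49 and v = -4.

568

Set the curves equal: 3*u^3 - 3*u^2 - 51*u - 49 = -4, so 3*u^3 - 3*u^2 - 51*u - 45 = 0, which factors as 3*(u - 5)*(u + 1)*(u + 3) = 0. The curves meet at u = -3, -1, 5.
On [-3, -1], v = 3*u^3 - 3*u^2 - 51*u - 49 is on top; that piece has area ∫[-3,-1] (3*u^3 - 3*u^2 - 51*u - 45) du = 28.
On [-1, 5], v = -4 is on top; that piece has area ∫[-1,5] (-(3*u^3 - 3*u^2 - 51*u - 45)) du = 540.
Total enclosed area = 28 + 540 = 568.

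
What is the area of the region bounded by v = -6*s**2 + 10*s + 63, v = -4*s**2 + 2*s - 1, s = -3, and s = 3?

On [-3, 3], (-6*s**2 + 10*s + 63) - (-4*s**2 + 2*s - 1) = -2*s**2 + 8*s + 64 is ≥ 0 throughout, so the area is a single integral of |-2*s**2 + 8*s + 64|.
∫[-3,3] (-2*s**2 + 8*s + 64) ds = 348.

348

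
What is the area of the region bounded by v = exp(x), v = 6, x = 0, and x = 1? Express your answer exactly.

7 - exp(1)

On [0, 1], (exp(x)) - (6) = exp(x) - 6 is ≤ 0 throughout, so the area is a single integral of |exp(x) - 6|.
∫[0,1] (exp(x) - 6) dx = -7 + exp(1); the area of that piece is 7 - exp(1).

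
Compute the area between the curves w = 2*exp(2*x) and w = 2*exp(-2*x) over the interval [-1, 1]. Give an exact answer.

-4 + 2*exp(-2) + 2*exp(2)

The difference (2*exp(2*x)) - (2*exp(-2*x)) = 2*exp(2*x) - 2*exp(-2*x) changes sign at x = 0 inside [-1, 1], so split the integral there.
∫[-1,0] (2*exp(2*x) - 2*exp(-2*x)) dx = -exp(2) - exp(-2) + 2; the area of that piece is -2 + exp(-2) + exp(2).
∫[0,1] (2*exp(2*x) - 2*exp(-2*x)) dx = -2 + exp(-2) + exp(2).
Total area = (-2 + exp(-2) + exp(2)) + (-2 + exp(-2) + exp(2)) = -4 + 2*exp(-2) + 2*exp(2).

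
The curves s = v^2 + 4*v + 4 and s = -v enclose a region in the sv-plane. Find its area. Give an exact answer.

9/2

Both boundary curves give s as a function of v, so integrate with respect to v. Setting them equal: v^2 + 5*v + 4 = 0, i.e. (v + 1)*(v + 4) = 0, so they meet at v = -4, -1.
For v in [-4, -1], s = v^2 + 4*v + 4 is on the left; area = ∫[-4,-1] (-(v^2 + 5*v + 4)) dv = 9/2.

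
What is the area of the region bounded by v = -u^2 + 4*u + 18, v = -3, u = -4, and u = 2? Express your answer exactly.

The difference (-u^2 + 4*u + 18) - (-3) = -u^2 + 4*u + 21 changes sign at u = -3 inside [-4, 2], so split the integral there.
∫[-4,-3] (-u^2 + 4*u + 21) du = -16/3; the area of that piece is 16/3.
∫[-3,2] (-u^2 + 4*u + 21) du = 250/3.
Total area = 16/3 + 250/3 = 266/3.

266/3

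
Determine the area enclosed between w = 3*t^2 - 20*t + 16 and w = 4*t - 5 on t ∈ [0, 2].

The difference (3*t^2 - 20*t + 16) - (4*t - 5) = 3*t^2 - 24*t + 21 changes sign at t = 1 inside [0, 2], so split the integral there.
∫[0,1] (3*t^2 - 24*t + 21) dt = 10.
∫[1,2] (3*t^2 - 24*t + 21) dt = -8; the area of that piece is 8.
Total area = 10 + 8 = 18.

18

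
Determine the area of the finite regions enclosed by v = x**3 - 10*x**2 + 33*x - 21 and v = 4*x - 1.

Set the curves equal: x**3 - 10*x**2 + 33*x - 21 = 4*x - 1, so x**3 - 10*x**2 + 29*x - 20 = 0, which factors as (x - 5)*(x - 4)*(x - 1) = 0. The curves meet at x = 1, 4, 5.
On [1, 4], v = x**3 - 10*x**2 + 33*x - 21 is on top; that piece has area ∫[1,4] (x**3 - 10*x**2 + 29*x - 20) dx = 45/4.
On [4, 5], v = 4*x - 1 is on top; that piece has area ∫[4,5] (-(x**3 - 10*x**2 + 29*x - 20)) dx = 7/12.
Total enclosed area = 45/4 + 7/12 = 71/6.

71/6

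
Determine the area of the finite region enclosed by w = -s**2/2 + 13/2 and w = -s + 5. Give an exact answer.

Set the curves equal: -s**2/2 + 13/2 = -s + 5, so -s**2/2 + s + 3/2 = 0, which factors as -(s - 3)*(s + 1)/2 = 0. The curves meet at s = -1, 3.
On [-1, 3], w = -s**2/2 + 13/2 is on top; that piece has area ∫[-1,3] (-s**2/2 + s + 3/2) ds = 16/3.

16/3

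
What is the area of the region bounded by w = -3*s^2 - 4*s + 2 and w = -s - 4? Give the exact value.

27/2

Set the curves equal: -3*s^2 - 4*s + 2 = -s - 4, so -3*s^2 - 3*s + 6 = 0, which factors as -3*(s - 1)*(s + 2) = 0. The curves meet at s = -2, 1.
On [-2, 1], w = -3*s^2 - 4*s + 2 is on top; that piece has area ∫[-2,1] (-3*s^2 - 3*s + 6) ds = 27/2.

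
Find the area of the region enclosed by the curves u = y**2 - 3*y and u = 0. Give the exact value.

9/2

Both boundary curves give u as a function of y, so integrate with respect to y. Setting them equal: y**2 - 3*y = 0, i.e. y*(y - 3) = 0, so they meet at y = 0, 3.
For y in [0, 3], u = y**2 - 3*y is on the left; area = ∫[0,3] (-(y**2 - 3*y)) dy = 9/2.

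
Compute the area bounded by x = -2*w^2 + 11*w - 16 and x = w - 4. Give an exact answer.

1/3

Both boundary curves give x as a function of w, so integrate with respect to w. Setting them equal: -2*w^2 + 10*w - 12 = 0, i.e. -2*(w - 3)*(w - 2) = 0, so they meet at w = 2, 3.
For w in [2, 3], x = -2*w^2 + 11*w - 16 is on the right; area = ∫[2,3] (-2*w^2 + 10*w - 12) dw = 1/3.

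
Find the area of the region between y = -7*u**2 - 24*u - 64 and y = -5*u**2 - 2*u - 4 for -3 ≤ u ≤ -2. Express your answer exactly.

On [-3, -2], (-7*u**2 - 24*u - 64) - (-5*u**2 - 2*u - 4) = -2*u**2 - 22*u - 60 is ≤ 0 throughout, so the area is a single integral of |-2*u**2 - 22*u - 60|.
∫[-3,-2] (-2*u**2 - 22*u - 60) du = -53/3; the area of that piece is 53/3.

53/3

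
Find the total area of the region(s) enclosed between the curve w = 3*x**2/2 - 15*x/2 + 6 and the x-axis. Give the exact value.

The curve meets the x-axis where 3*x**2/2 - 15*x/2 + 6 = 0, i.e. 3*(x - 4)*(x - 1)/2 = 0, at x = 1, 4.
On [1, 4] the curve lies below the axis; ∫[1,4] (3*x**2/2 - 15*x/2 + 6) dx = -27/4, giving area 27/4.

27/4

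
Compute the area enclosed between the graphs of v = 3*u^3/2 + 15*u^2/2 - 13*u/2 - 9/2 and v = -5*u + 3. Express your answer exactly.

74

Set the curves equal: 3*u^3/2 + 15*u^2/2 - 13*u/2 - 9/2 = -5*u + 3, so 3*u^3/2 + 15*u^2/2 - 3*u/2 - 15/2 = 0, which factors as 3*(u - 1)*(u + 1)*(u + 5)/2 = 0. The curves meet at u = -5, -1, 1.
On [-5, -1], v = 3*u^3/2 + 15*u^2/2 - 13*u/2 - 9/2 is on top; that piece has area ∫[-5,-1] (3*u^3/2 + 15*u^2/2 - 3*u/2 - 15/2) du = 64.
On [-1, 1], v = -5*u + 3 is on top; that piece has area ∫[-1,1] (-(3*u^3/2 + 15*u^2/2 - 3*u/2 - 15/2)) du = 10.
Total enclosed area = 64 + 10 = 74.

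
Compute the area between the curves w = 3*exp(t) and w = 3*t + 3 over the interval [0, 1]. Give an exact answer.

-15/2 + 3*exp(1)

On [0, 1], (3*exp(t)) - (3*t + 3) = -3*t + 3*exp(t) - 3 is ≥ 0 throughout, so the area is a single integral of |-3*t + 3*exp(t) - 3|.
∫[0,1] (-3*t + 3*exp(t) - 3) dt = -15/2 + 3*exp(1).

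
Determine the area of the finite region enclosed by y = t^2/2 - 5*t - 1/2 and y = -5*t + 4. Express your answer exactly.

Set the curves equal: t^2/2 - 5*t - 1/2 = -5*t + 4, so t^2/2 - 9/2 = 0, which factors as (t - 3)*(t + 3)/2 = 0. The curves meet at t = -3, 3.
On [-3, 3], y = -5*t + 4 is on top; that piece has area ∫[-3,3] (-(t^2/2 - 9/2)) dt = 18.

18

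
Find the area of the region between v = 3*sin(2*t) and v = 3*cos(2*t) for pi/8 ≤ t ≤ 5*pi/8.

On [pi/8, 5*pi/8], (3*sin(2*t)) - (3*cos(2*t)) = 3*sin(2*t) - 3*cos(2*t) is ≥ 0 throughout, so the area is a single integral of |3*sin(2*t) - 3*cos(2*t)|.
∫[pi/8,5*pi/8] (3*sin(2*t) - 3*cos(2*t)) dt = 3*sqrt(2).

3*sqrt(2)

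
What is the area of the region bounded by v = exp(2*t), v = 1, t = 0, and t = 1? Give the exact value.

-3/2 + exp(2)/2

On [0, 1], (exp(2*t)) - (1) = exp(2*t) - 1 is ≥ 0 throughout, so the area is a single integral of |exp(2*t) - 1|.
∫[0,1] (exp(2*t) - 1) dt = -3/2 + exp(2)/2.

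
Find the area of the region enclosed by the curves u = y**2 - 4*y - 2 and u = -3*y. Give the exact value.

9/2

Both boundary curves give u as a function of y, so integrate with respect to y. Setting them equal: y**2 - y - 2 = 0, i.e. (y - 2)*(y + 1) = 0, so they meet at y = -1, 2.
For y in [-1, 2], u = y**2 - 4*y - 2 is on the left; area = ∫[-1,2] (-(y**2 - y - 2)) dy = 9/2.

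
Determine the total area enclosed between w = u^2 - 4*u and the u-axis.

The curve meets the u-axis where u^2 - 4*u = 0, i.e. u*(u - 4) = 0, at u = 0, 4.
On [0, 4] the curve lies below the axis; ∫[0,4] (u^2 - 4*u) du = -32/3, giving area 32/3.

32/3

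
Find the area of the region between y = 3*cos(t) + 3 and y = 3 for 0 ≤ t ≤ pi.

The difference (3*cos(t) + 3) - (3) = 3*cos(t) changes sign at t = pi/2 inside [0, pi], so split the integral there.
∫[0,pi/2] (3*cos(t)) dt = 3.
∫[pi/2,pi] (3*cos(t)) dt = -3; the area of that piece is 3.
Total area = 3 + 3 = 6.

6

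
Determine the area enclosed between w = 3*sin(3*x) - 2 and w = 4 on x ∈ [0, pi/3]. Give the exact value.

On [0, pi/3], (3*sin(3*x) - 2) - (4) = 3*sin(3*x) - 6 is ≤ 0 throughout, so the area is a single integral of |3*sin(3*x) - 6|.
∫[0,pi/3] (3*sin(3*x) - 6) dx = 2 - 2*pi; the area of that piece is -2 + 2*pi.

-2 + 2*pi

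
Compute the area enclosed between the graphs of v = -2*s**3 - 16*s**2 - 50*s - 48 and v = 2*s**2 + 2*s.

1

Set the curves equal: -2*s**3 - 16*s**2 - 50*s - 48 = 2*s**2 + 2*s, so -2*s**3 - 18*s**2 - 52*s - 48 = 0, which factors as -2*(s + 2)*(s + 3)*(s + 4) = 0. The curves meet at s = -4, -3, -2.
On [-4, -3], v = 2*s**2 + 2*s is on top; that piece has area ∫[-4,-3] (-(-2*s**3 - 18*s**2 - 52*s - 48)) ds = 1/2.
On [-3, -2], v = -2*s**3 - 16*s**2 - 50*s - 48 is on top; that piece has area ∫[-3,-2] (-2*s**3 - 18*s**2 - 52*s - 48) ds = 1/2.
Total enclosed area = 1/2 + 1/2 = 1.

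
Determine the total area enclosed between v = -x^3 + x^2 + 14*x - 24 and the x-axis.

1741/12

The curve meets the x-axis where -x^3 + x^2 + 14*x - 24 = 0, i.e. -(x - 3)*(x - 2)*(x + 4) = 0, at x = -4, 2, 3.
On [-4, 2] the curve lies below the axis; ∫[-4,2] (-x^3 + x^2 + 14*x - 24) dx = -144, giving area 144.
On [2, 3] the curve lies above the axis; ∫[2,3] (-x^3 + x^2 + 14*x - 24) dx = 13/12, giving area 13/12.
Total area = 144 + 13/12 = 1741/12.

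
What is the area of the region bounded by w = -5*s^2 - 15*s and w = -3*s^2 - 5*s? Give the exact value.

125/3

Set the curves equal: -5*s^2 - 15*s = -3*s^2 - 5*s, so -2*s^2 - 10*s = 0, which factors as -2*s*(s + 5) = 0. The curves meet at s = -5, 0.
On [-5, 0], w = -5*s^2 - 15*s is on top; that piece has area ∫[-5,0] (-2*s^2 - 10*s) ds = 125/3.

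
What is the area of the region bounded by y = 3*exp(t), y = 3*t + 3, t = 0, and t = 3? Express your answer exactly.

-51/2 + 3*exp(3)

On [0, 3], (3*exp(t)) - (3*t + 3) = -3*t + 3*exp(t) - 3 is ≥ 0 throughout, so the area is a single integral of |-3*t + 3*exp(t) - 3|.
∫[0,3] (-3*t + 3*exp(t) - 3) dt = -51/2 + 3*exp(3).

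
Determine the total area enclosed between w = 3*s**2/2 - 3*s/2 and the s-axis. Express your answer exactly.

1/4

The curve meets the s-axis where 3*s**2/2 - 3*s/2 = 0, i.e. 3*s*(s - 1)/2 = 0, at s = 0, 1.
On [0, 1] the curve lies below the axis; ∫[0,1] (3*s**2/2 - 3*s/2) ds = -1/4, giving area 1/4.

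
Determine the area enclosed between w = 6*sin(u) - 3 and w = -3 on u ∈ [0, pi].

On [0, pi], (6*sin(u) - 3) - (-3) = 6*sin(u) is ≥ 0 throughout, so the area is a single integral of |6*sin(u)|.
∫[0,pi] (6*sin(u)) du = 12.

12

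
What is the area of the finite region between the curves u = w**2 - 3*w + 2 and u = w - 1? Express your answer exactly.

Both boundary curves give u as a function of w, so integrate with respect to w. Setting them equal: w**2 - 4*w + 3 = 0, i.e. (w - 3)*(w - 1) = 0, so they meet at w = 1, 3.
For w in [1, 3], u = w**2 - 3*w + 2 is on the left; area = ∫[1,3] (-(w**2 - 4*w + 3)) dw = 4/3.

4/3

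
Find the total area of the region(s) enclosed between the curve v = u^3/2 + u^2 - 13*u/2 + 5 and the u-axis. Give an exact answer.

1741/24

The curve meets the u-axis where u^3/2 + u^2 - 13*u/2 + 5 = 0, i.e. (u - 2)*(u - 1)*(u + 5)/2 = 0, at u = -5, 1, 2.
On [-5, 1] the curve lies above the axis; ∫[-5,1] (u^3/2 + u^2 - 13*u/2 + 5) du = 72, giving area 72.
On [1, 2] the curve lies below the axis; ∫[1,2] (u^3/2 + u^2 - 13*u/2 + 5) du = -13/24, giving area 13/24.
Total area = 72 + 13/24 = 1741/24.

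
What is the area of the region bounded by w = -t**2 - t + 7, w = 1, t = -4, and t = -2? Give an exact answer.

The difference (-t**2 - t + 7) - (1) = -t**2 - t + 6 changes sign at t = -3 inside [-4, -2], so split the integral there.
∫[-4,-3] (-t**2 - t + 6) dt = -17/6; the area of that piece is 17/6.
∫[-3,-2] (-t**2 - t + 6) dt = 13/6.
Total area = 17/6 + 13/6 = 5.

5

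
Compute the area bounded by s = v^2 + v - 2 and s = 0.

9/2

Both boundary curves give s as a function of v, so integrate with respect to v. Setting them equal: v^2 + v - 2 = 0, i.e. (v - 1)*(v + 2) = 0, so they meet at v = -2, 1.
For v in [-2, 1], s = v^2 + v - 2 is on the left; area = ∫[-2,1] (-(v^2 + v - 2)) dv = 9/2.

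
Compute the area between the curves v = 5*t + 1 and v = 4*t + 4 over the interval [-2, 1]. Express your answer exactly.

21/2

On [-2, 1], (5*t + 1) - (4*t + 4) = t - 3 is ≤ 0 throughout, so the area is a single integral of |t - 3|.
∫[-2,1] (t - 3) dt = -21/2; the area of that piece is 21/2.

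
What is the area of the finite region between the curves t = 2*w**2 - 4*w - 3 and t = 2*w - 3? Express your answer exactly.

9

Both boundary curves give t as a function of w, so integrate with respect to w. Setting them equal: 2*w**2 - 6*w = 0, i.e. 2*w*(w - 3) = 0, so they meet at w = 0, 3.
For w in [0, 3], t = 2*w**2 - 4*w - 3 is on the left; area = ∫[0,3] (-(2*w**2 - 6*w)) dw = 9.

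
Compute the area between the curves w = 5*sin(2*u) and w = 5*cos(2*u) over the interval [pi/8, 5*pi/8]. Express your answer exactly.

On [pi/8, 5*pi/8], (5*sin(2*u)) - (5*cos(2*u)) = 5*sin(2*u) - 5*cos(2*u) is ≥ 0 throughout, so the area is a single integral of |5*sin(2*u) - 5*cos(2*u)|.
∫[pi/8,5*pi/8] (5*sin(2*u) - 5*cos(2*u)) du = 5*sqrt(2).

5*sqrt(2)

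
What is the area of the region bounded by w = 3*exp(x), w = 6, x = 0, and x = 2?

The difference (3*exp(x)) - (6) = 3*exp(x) - 6 changes sign at x = log(2) inside [0, 2], so split the integral there.
∫[0,log(2)] (3*exp(x) - 6) dx = 3 - log(64); the area of that piece is -3 + log(64).
∫[log(2),2] (3*exp(x) - 6) dx = -18 + 6*log(2) + 3*exp(2).
Total area = (-3 + log(64)) + (-18 + 6*log(2) + 3*exp(2)) = -21 + 12*log(2) + 3*exp(2).

-21 + 12*log(2) + 3*exp(2)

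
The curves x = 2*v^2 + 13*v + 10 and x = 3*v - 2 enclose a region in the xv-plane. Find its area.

1/3

Both boundary curves give x as a function of v, so integrate with respect to v. Setting them equal: 2*v^2 + 10*v + 12 = 0, i.e. 2*(v + 2)*(v + 3) = 0, so they meet at v = -3, -2.
For v in [-3, -2], x = 2*v^2 + 13*v + 10 is on the left; area = ∫[-3,-2] (-(2*v^2 + 10*v + 12)) dv = 1/3.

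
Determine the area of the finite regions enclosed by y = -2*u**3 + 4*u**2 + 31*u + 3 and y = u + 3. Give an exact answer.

Set the curves equal: -2*u**3 + 4*u**2 + 31*u + 3 = u + 3, so -2*u**3 + 4*u**2 + 30*u = 0, which factors as -2*u*(u - 5)*(u + 3) = 0. The curves meet at u = -3, 0, 5.
On [-3, 0], y = u + 3 is on top; that piece has area ∫[-3,0] (-(-2*u**3 + 4*u**2 + 30*u)) du = 117/2.
On [0, 5], y = -2*u**3 + 4*u**2 + 31*u + 3 is on top; that piece has area ∫[0,5] (-2*u**3 + 4*u**2 + 30*u) du = 1375/6.
Total enclosed area = 117/2 + 1375/6 = 863/3.

863/3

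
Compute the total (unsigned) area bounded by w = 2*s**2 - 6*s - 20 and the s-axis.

343/3

The curve meets the s-axis where 2*s**2 - 6*s - 20 = 0, i.e. 2*(s - 5)*(s + 2) = 0, at s = -2, 5.
On [-2, 5] the curve lies below the axis; ∫[-2,5] (2*s**2 - 6*s - 20) ds = -343/3, giving area 343/3.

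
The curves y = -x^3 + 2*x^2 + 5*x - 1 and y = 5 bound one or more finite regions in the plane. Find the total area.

Set the curves equal: -x^3 + 2*x^2 + 5*x - 1 = 5, so -x^3 + 2*x^2 + 5*x - 6 = 0, which factors as -(x - 3)*(x - 1)*(x + 2) = 0. The curves meet at x = -2, 1, 3.
On [-2, 1], y = 5 is on top; that piece has area ∫[-2,1] (-(-x^3 + 2*x^2 + 5*x - 6)) dx = 63/4.
On [1, 3], y = -x^3 + 2*x^2 + 5*x - 1 is on top; that piece has area ∫[1,3] (-x^3 + 2*x^2 + 5*x - 6) dx = 16/3.
Total enclosed area = 63/4 + 16/3 = 253/12.

253/12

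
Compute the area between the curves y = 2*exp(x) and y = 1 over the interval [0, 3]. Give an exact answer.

-5 + 2*exp(3)

On [0, 3], (2*exp(x)) - (1) = 2*exp(x) - 1 is ≥ 0 throughout, so the area is a single integral of |2*exp(x) - 1|.
∫[0,3] (2*exp(x) - 1) dx = -5 + 2*exp(3).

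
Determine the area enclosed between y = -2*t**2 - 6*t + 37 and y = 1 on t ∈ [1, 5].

72

The difference (-2*t**2 - 6*t + 37) - (1) = -2*t**2 - 6*t + 36 changes sign at t = 3 inside [1, 5], so split the integral there.
∫[1,3] (-2*t**2 - 6*t + 36) dt = 92/3.
∫[3,5] (-2*t**2 - 6*t + 36) dt = -124/3; the area of that piece is 124/3.
Total area = 92/3 + 124/3 = 72.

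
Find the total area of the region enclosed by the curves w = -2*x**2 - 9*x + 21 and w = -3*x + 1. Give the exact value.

343/3

Set the curves equal: -2*x**2 - 9*x + 21 = -3*x + 1, so -2*x**2 - 6*x + 20 = 0, which factors as -2*(x - 2)*(x + 5) = 0. The curves meet at x = -5, 2.
On [-5, 2], w = -2*x**2 - 9*x + 21 is on top; that piece has area ∫[-5,2] (-2*x**2 - 6*x + 20) dx = 343/3.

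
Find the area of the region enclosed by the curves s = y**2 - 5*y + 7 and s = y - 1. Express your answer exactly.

Both boundary curves give s as a function of y, so integrate with respect to y. Setting them equal: y**2 - 6*y + 8 = 0, i.e. (y - 4)*(y - 2) = 0, so they meet at y = 2, 4.
For y in [2, 4], s = y**2 - 5*y + 7 is on the left; area = ∫[2,4] (-(y**2 - 6*y + 8)) dy = 4/3.

4/3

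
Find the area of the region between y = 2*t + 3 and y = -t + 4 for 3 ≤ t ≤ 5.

22

On [3, 5], (2*t + 3) - (-t + 4) = 3*t - 1 is ≥ 0 throughout, so the area is a single integral of |3*t - 1|.
∫[3,5] (3*t - 1) dt = 22.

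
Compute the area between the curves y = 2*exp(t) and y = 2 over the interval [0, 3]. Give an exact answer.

-8 + 2*exp(3)

On [0, 3], (2*exp(t)) - (2) = 2*exp(t) - 2 is ≥ 0 throughout, so the area is a single integral of |2*exp(t) - 2|.
∫[0,3] (2*exp(t) - 2) dt = -8 + 2*exp(3).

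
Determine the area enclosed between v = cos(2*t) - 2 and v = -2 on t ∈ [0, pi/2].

1

The difference (cos(2*t) - 2) - (-2) = cos(2*t) changes sign at t = pi/4 inside [0, pi/2], so split the integral there.
∫[0,pi/4] (cos(2*t)) dt = 1/2.
∫[pi/4,pi/2] (cos(2*t)) dt = -1/2; the area of that piece is 1/2.
Total area = 1/2 + 1/2 = 1.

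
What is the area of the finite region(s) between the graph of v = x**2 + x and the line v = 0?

1/6

The curve meets the x-axis where x**2 + x = 0, i.e. x*(x + 1) = 0, at x = -1, 0.
On [-1, 0] the curve lies below the axis; ∫[-1,0] (x**2 + x) dx = -1/6, giving area 1/6.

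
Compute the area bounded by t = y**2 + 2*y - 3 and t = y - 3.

1/6

Both boundary curves give t as a function of y, so integrate with respect to y. Setting them equal: y**2 + y = 0, i.e. y*(y + 1) = 0, so they meet at y = -1, 0.
For y in [-1, 0], t = y**2 + 2*y - 3 is on the left; area = ∫[-1,0] (-(y**2 + y)) dy = 1/6.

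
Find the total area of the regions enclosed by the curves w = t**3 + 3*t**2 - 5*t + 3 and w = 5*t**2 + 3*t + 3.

148/3

Set the curves equal: t**3 + 3*t**2 - 5*t + 3 = 5*t**2 + 3*t + 3, so t**3 - 2*t**2 - 8*t = 0, which factors as t*(t - 4)*(t + 2) = 0. The curves meet at t = -2, 0, 4.
On [-2, 0], w = t**3 + 3*t**2 - 5*t + 3 is on top; that piece has area ∫[-2,0] (t**3 - 2*t**2 - 8*t) dt = 20/3.
On [0, 4], w = 5*t**2 + 3*t + 3 is on top; that piece has area ∫[0,4] (-(t**3 - 2*t**2 - 8*t)) dt = 128/3.
Total enclosed area = 20/3 + 128/3 = 148/3.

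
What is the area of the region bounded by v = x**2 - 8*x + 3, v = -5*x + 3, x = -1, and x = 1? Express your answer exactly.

The difference (x**2 - 8*x + 3) - (-5*x + 3) = x**2 - 3*x changes sign at x = 0 inside [-1, 1], so split the integral there.
∫[-1,0] (x**2 - 3*x) dx = 11/6.
∫[0,1] (x**2 - 3*x) dx = -7/6; the area of that piece is 7/6.
Total area = 11/6 + 7/6 = 3.

3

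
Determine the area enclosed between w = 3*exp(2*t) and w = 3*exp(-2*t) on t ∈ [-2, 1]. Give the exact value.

The difference (3*exp(2*t)) - (3*exp(-2*t)) = 3*exp(2*t) - 3*exp(-2*t) changes sign at t = 0 inside [-2, 1], so split the integral there.
∫[-2,0] (3*exp(2*t) - 3*exp(-2*t)) dt = -3*exp(4)/2 - 3*exp(-4)/2 + 3; the area of that piece is -3 + 3*exp(-4)/2 + 3*exp(4)/2.
∫[0,1] (3*exp(2*t) - 3*exp(-2*t)) dt = -3 + 3*exp(-2)/2 + 3*exp(2)/2.
Total area = (-3 + 3*exp(-4)/2 + 3*exp(4)/2) + (-3 + 3*exp(-2)/2 + 3*exp(2)/2) = -6 + 3*exp(-4)/2 + 3*exp(-2)/2 + 3*exp(2)/2 + 3*exp(4)/2.

-6 + 3*exp(-4)/2 + 3*exp(-2)/2 + 3*exp(2)/2 + 3*exp(4)/2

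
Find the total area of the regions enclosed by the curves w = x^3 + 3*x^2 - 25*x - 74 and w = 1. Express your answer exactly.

Set the curves equal: x^3 + 3*x^2 - 25*x - 74 = 1, so x^3 + 3*x^2 - 25*x - 75 = 0, which factors as (x - 5)*(x + 3)*(x + 5) = 0. The curves meet at x = -5, -3, 5.
On [-5, -3], w = x^3 + 3*x^2 - 25*x - 74 is on top; that piece has area ∫[-5,-3] (x^3 + 3*x^2 - 25*x - 75) dx = 12.
On [-3, 5], w = 1 is on top; that piece has area ∫[-3,5] (-(x^3 + 3*x^2 - 25*x - 75)) dx = 512.
Total enclosed area = 12 + 512 = 524.

524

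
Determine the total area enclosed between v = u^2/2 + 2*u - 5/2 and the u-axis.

18

The curve meets the u-axis where u^2/2 + 2*u - 5/2 = 0, i.e. (u - 1)*(u + 5)/2 = 0, at u = -5, 1.
On [-5, 1] the curve lies below the axis; ∫[-5,1] (u^2/2 + 2*u - 5/2) du = -18, giving area 18.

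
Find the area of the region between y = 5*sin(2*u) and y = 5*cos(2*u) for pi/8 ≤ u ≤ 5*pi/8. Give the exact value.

5*sqrt(2)

On [pi/8, 5*pi/8], (5*sin(2*u)) - (5*cos(2*u)) = 5*sin(2*u) - 5*cos(2*u) is ≥ 0 throughout, so the area is a single integral of |5*sin(2*u) - 5*cos(2*u)|.
∫[pi/8,5*pi/8] (5*sin(2*u) - 5*cos(2*u)) du = 5*sqrt(2).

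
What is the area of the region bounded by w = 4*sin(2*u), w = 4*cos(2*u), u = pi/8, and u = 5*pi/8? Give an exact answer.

4*sqrt(2)

On [pi/8, 5*pi/8], (4*sin(2*u)) - (4*cos(2*u)) = 4*sin(2*u) - 4*cos(2*u) is ≥ 0 throughout, so the area is a single integral of |4*sin(2*u) - 4*cos(2*u)|.
∫[pi/8,5*pi/8] (4*sin(2*u) - 4*cos(2*u)) du = 4*sqrt(2).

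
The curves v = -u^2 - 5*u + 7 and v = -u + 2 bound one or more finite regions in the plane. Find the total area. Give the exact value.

Set the curves equal: -u^2 - 5*u + 7 = -u + 2, so -u^2 - 4*u + 5 = 0, which factors as -(u - 1)*(u + 5) = 0. The curves meet at u = -5, 1.
On [-5, 1], v = -u^2 - 5*u + 7 is on top; that piece has area ∫[-5,1] (-u^2 - 4*u + 5) du = 36.

36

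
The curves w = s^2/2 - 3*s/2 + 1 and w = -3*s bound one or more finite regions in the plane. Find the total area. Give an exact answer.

Set the curves equal: s^2/2 - 3*s/2 + 1 = -3*s, so s^2/2 + 3*s/2 + 1 = 0, which factors as (s + 1)*(s + 2)/2 = 0. The curves meet at s = -2, -1.
On [-2, -1], w = -3*s is on top; that piece has area ∫[-2,-1] (-(s^2/2 + 3*s/2 + 1)) ds = 1/12.

1/12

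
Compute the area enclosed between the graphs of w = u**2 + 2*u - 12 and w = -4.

36

Set the curves equal: u**2 + 2*u - 12 = -4, so u**2 + 2*u - 8 = 0, which factors as (u - 2)*(u + 4) = 0. The curves meet at u = -4, 2.
On [-4, 2], w = -4 is on top; that piece has area ∫[-4,2] (-(u**2 + 2*u - 8)) du = 36.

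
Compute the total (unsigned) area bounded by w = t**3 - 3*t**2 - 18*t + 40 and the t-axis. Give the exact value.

999/4

The curve meets the t-axis where t**3 - 3*t**2 - 18*t + 40 = 0, i.e. (t - 5)*(t - 2)*(t + 4) = 0, at t = -4, 2, 5.
On [-4, 2] the curve lies above the axis; ∫[-4,2] (t**3 - 3*t**2 - 18*t + 40) dt = 216, giving area 216.
On [2, 5] the curve lies below the axis; ∫[2,5] (t**3 - 3*t**2 - 18*t + 40) dt = -135/4, giving area 135/4.
Total area = 216 + 135/4 = 999/4.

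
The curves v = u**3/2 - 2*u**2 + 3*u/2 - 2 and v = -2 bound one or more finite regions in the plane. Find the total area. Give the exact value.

Set the curves equal: u**3/2 - 2*u**2 + 3*u/2 - 2 = -2, so u**3/2 - 2*u**2 + 3*u/2 = 0, which factors as u*(u - 3)*(u - 1)/2 = 0. The curves meet at u = 0, 1, 3.
On [0, 1], v = u**3/2 - 2*u**2 + 3*u/2 - 2 is on top; that piece has area ∫[0,1] (u**3/2 - 2*u**2 + 3*u/2) du = 5/24.
On [1, 3], v = -2 is on top; that piece has area ∫[1,3] (-(u**3/2 - 2*u**2 + 3*u/2)) du = 4/3.
Total enclosed area = 5/24 + 4/3 = 37/24.

37/24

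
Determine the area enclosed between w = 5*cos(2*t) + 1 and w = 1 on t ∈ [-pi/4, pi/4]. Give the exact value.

5

On [-pi/4, pi/4], (5*cos(2*t) + 1) - (1) = 5*cos(2*t) is ≥ 0 throughout, so the area is a single integral of |5*cos(2*t)|.
∫[-pi/4,pi/4] (5*cos(2*t)) dt = 5.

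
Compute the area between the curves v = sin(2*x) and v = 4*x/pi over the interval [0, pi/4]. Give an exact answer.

1/2 - pi/8

On [0, pi/4], (sin(2*x)) - (4*x/pi) = -4*x/pi + sin(2*x) is ≥ 0 throughout, so the area is a single integral of |-4*x/pi + sin(2*x)|.
∫[0,pi/4] (-4*x/pi + sin(2*x)) dx = 1/2 - pi/8.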